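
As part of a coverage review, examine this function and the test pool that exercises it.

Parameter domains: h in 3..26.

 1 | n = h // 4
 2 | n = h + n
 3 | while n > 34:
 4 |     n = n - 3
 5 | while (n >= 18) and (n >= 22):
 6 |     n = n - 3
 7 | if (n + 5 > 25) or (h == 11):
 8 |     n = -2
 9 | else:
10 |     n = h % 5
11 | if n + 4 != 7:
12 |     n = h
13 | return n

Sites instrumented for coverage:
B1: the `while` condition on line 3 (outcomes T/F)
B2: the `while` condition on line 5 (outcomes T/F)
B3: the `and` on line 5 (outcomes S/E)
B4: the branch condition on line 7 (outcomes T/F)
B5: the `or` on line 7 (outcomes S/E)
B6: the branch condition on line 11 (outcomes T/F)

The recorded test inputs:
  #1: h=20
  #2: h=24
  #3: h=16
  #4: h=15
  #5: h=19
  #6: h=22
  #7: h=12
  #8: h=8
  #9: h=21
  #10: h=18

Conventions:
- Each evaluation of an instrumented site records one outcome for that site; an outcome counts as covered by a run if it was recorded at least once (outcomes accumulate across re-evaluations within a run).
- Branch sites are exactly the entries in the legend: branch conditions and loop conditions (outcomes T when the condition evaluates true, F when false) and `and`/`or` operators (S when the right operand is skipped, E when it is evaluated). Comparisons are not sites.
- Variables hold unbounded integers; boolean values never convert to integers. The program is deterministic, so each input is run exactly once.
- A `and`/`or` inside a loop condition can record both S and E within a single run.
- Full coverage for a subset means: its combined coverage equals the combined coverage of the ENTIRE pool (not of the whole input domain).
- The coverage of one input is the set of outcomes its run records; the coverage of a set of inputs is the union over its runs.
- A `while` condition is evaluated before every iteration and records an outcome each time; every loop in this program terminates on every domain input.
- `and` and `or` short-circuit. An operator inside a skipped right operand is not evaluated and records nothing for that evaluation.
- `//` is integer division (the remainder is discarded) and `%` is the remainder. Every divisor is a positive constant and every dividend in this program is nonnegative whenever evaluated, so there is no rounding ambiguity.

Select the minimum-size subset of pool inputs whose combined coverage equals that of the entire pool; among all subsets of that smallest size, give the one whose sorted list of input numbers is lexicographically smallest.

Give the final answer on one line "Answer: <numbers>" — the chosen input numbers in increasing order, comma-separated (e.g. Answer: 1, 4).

input #1, h=20: events B1->F, B3->E, B2->T, B3->E, B2->T, B3->E, B2->F, B5->E, B4->F, B6->T; outcomes B1=F, B2=T, B2=F, B3=E, B4=F, B5=E, B6=T
input #2, h=24: events B1->F, B3->E, B2->T, B3->E, B2->T, B3->E, B2->T, B3->E, B2->F, B5->S, B4->T, B6->T; outcomes B1=F, B2=T, B2=F, B3=E, B4=T, B5=S, B6=T
input #3, h=16: events B1->F, B3->E, B2->F, B5->E, B4->F, B6->T; outcomes B1=F, B2=F, B3=E, B4=F, B5=E, B6=T
input #4, h=15: events B1->F, B3->E, B2->F, B5->E, B4->F, B6->T; outcomes B1=F, B2=F, B3=E, B4=F, B5=E, B6=T
input #5, h=19: events B1->F, B3->E, B2->T, B3->E, B2->F, B5->E, B4->F, B6->T; outcomes B1=F, B2=T, B2=F, B3=E, B4=F, B5=E, B6=T
input #6, h=22: events B1->F, B3->E, B2->T, B3->E, B2->T, B3->E, B2->F, B5->S, B4->T, B6->T; outcomes B1=F, B2=T, B2=F, B3=E, B4=T, B5=S, B6=T
input #7, h=12: events B1->F, B3->S, B2->F, B5->E, B4->F, B6->T; outcomes B1=F, B2=F, B3=S, B4=F, B5=E, B6=T
input #8, h=8: events B1->F, B3->S, B2->F, B5->E, B4->F, B6->F; outcomes B1=F, B2=F, B3=S, B4=F, B5=E, B6=F
input #9, h=21: events B1->F, B3->E, B2->T, B3->E, B2->T, B3->E, B2->F, B5->E, B4->F, B6->T; outcomes B1=F, B2=T, B2=F, B3=E, B4=F, B5=E, B6=T
input #10, h=18: events B1->F, B3->E, B2->T, B3->E, B2->F, B5->E, B4->F, B6->F; outcomes B1=F, B2=T, B2=F, B3=E, B4=F, B5=E, B6=F
union over all inputs: B1=F, B2=T, B2=F, B3=S, B3=E, B4=T, B4=F, B5=S, B5=E, B6=T, B6=F (11 outcomes)
no size-1 subset reaches all 11 outcomes (best union: 7/11)
size 2: inputs {2, 8} cover all 11 outcomes, and no lexicographically smaller subset of this size does

Answer: 2, 8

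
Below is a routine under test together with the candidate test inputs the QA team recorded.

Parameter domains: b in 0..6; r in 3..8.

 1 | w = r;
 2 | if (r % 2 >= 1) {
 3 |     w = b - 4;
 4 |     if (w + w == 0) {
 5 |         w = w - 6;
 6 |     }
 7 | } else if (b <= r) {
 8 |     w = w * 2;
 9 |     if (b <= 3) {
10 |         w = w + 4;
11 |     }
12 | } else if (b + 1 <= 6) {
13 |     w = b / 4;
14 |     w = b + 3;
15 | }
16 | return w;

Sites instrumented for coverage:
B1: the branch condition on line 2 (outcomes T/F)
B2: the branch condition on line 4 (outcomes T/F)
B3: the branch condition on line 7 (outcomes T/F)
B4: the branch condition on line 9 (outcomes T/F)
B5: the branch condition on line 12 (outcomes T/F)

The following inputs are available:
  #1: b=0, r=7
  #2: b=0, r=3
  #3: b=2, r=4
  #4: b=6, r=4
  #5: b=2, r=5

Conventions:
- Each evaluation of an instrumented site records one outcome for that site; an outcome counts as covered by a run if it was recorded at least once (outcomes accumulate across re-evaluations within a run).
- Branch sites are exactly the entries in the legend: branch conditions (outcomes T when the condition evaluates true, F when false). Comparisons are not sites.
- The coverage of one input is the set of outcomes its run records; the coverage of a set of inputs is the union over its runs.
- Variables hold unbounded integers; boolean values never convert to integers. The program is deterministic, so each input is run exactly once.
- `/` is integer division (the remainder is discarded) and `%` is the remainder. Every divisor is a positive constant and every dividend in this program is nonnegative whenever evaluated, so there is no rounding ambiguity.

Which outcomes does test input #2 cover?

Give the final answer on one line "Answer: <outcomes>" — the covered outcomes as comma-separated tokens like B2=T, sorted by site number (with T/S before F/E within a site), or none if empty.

Simulating input #2 (b=0, r=3) step by step:
  B1->T, B2->F
deduplicating events, the covered set is: B1=T, B2=F

Answer: B1=T, B2=F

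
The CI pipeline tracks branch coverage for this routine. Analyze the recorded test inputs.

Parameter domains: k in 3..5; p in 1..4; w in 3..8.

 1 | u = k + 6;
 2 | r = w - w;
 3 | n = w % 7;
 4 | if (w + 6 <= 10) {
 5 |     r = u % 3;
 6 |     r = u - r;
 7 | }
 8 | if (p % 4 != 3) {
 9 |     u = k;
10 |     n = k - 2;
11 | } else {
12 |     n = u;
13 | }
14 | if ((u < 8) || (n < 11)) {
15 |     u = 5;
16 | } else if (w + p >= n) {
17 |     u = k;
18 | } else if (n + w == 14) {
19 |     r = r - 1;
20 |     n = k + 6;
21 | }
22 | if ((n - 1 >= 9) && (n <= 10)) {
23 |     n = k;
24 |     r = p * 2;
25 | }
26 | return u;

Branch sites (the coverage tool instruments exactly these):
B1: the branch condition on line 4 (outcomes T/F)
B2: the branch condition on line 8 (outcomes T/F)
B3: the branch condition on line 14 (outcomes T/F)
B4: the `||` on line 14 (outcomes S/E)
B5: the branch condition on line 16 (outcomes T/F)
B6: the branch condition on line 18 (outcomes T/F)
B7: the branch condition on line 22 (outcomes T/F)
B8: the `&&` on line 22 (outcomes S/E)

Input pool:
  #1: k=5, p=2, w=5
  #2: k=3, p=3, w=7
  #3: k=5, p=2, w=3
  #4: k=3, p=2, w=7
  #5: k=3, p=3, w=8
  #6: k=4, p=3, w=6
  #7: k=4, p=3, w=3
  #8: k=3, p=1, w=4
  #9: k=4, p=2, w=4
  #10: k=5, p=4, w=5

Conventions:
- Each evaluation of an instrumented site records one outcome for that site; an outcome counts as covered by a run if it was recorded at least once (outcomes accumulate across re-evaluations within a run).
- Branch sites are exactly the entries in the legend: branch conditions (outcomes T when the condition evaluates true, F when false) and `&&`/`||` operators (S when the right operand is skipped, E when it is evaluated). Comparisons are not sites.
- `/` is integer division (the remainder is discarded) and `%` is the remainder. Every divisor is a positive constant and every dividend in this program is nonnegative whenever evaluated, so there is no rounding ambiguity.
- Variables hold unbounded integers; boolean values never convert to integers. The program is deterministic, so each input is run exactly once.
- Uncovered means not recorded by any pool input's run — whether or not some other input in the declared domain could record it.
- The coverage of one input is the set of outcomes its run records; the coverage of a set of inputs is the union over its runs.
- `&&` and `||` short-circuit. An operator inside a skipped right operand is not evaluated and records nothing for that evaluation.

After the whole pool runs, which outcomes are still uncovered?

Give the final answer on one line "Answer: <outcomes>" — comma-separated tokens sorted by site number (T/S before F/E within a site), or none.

input #1, k=5, p=2, w=5: events B1->F, B2->T, B4->S, B3->T, B8->S, B7->F; outcomes B1=F, B2=T, B3=T, B4=S, B7=F, B8=S
input #2, k=3, p=3, w=7: events B1->F, B2->F, B4->E, B3->T, B8->S, B7->F; outcomes B1=F, B2=F, B3=T, B4=E, B7=F, B8=S
input #3, k=5, p=2, w=3: events B1->T, B2->T, B4->S, B3->T, B8->S, B7->F; outcomes B1=T, B2=T, B3=T, B4=S, B7=F, B8=S
input #4, k=3, p=2, w=7: events B1->F, B2->T, B4->S, B3->T, B8->S, B7->F; outcomes B1=F, B2=T, B3=T, B4=S, B7=F, B8=S
input #5, k=3, p=3, w=8: events B1->F, B2->F, B4->E, B3->T, B8->S, B7->F; outcomes B1=F, B2=F, B3=T, B4=E, B7=F, B8=S
input #6, k=4, p=3, w=6: events B1->F, B2->F, B4->E, B3->T, B8->E, B7->T; outcomes B1=F, B2=F, B3=T, B4=E, B7=T, B8=E
input #7, k=4, p=3, w=3: events B1->T, B2->F, B4->E, B3->T, B8->E, B7->T; outcomes B1=T, B2=F, B3=T, B4=E, B7=T, B8=E
input #8, k=3, p=1, w=4: events B1->T, B2->T, B4->S, B3->T, B8->S, B7->F; outcomes B1=T, B2=T, B3=T, B4=S, B7=F, B8=S
input #9, k=4, p=2, w=4: events B1->T, B2->T, B4->S, B3->T, B8->S, B7->F; outcomes B1=T, B2=T, B3=T, B4=S, B7=F, B8=S
input #10, k=5, p=4, w=5: events B1->F, B2->T, B4->S, B3->T, B8->S, B7->F; outcomes B1=F, B2=T, B3=T, B4=S, B7=F, B8=S
union over the pool: B1=T, B1=F, B2=T, B2=F, B3=T, B4=S, B4=E, B7=T, B7=F, B8=S, B8=E
uncovered (5 of 16): B3=F, B5=T, B5=F, B6=T, B6=F

Answer: B3=F, B5=T, B5=F, B6=T, B6=F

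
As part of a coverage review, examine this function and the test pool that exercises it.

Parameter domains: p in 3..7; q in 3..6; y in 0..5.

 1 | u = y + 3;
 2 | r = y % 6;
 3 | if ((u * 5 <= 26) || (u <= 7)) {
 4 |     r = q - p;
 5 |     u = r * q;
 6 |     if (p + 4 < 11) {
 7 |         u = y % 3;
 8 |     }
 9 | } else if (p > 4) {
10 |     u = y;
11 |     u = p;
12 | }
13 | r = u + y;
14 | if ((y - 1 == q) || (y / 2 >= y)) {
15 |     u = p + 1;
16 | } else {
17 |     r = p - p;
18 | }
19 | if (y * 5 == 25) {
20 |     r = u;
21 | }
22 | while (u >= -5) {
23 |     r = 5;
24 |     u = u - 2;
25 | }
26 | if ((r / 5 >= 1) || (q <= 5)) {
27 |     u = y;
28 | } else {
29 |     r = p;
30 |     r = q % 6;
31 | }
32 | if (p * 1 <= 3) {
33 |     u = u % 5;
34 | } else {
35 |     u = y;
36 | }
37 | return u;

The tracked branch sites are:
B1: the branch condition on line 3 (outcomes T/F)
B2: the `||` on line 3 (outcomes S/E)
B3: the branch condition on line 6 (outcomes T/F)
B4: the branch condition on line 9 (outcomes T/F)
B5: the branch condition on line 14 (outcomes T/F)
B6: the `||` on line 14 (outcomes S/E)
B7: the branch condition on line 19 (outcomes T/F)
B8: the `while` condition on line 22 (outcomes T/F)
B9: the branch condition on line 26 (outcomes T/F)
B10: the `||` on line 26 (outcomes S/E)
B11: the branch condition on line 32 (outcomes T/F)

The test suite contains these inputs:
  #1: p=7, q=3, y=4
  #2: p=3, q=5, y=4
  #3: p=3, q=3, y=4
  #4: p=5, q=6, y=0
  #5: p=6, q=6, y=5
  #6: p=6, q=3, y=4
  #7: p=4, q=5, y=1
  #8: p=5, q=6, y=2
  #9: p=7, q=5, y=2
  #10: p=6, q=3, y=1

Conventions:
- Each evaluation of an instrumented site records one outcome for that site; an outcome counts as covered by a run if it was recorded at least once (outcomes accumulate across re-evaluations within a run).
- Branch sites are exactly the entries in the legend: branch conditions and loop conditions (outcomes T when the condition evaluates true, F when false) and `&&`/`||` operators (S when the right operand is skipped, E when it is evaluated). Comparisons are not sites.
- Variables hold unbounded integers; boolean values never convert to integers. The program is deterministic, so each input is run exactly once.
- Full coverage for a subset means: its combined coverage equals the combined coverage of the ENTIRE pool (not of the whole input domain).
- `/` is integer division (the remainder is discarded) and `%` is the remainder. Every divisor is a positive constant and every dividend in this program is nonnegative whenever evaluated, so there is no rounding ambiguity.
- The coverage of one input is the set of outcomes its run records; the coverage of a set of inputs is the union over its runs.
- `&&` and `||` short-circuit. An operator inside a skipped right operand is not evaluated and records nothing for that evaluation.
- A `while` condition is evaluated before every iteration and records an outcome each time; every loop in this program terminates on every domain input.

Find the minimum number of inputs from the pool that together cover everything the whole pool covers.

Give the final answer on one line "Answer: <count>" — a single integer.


input #1 (p=7, q=3, y=4): covers B1=T, B2=E, B3=F, B5=T, B6=S, B7=F, B8=T, B8=F, B9=T, B10=S, B11=F
input #2 (p=3, q=5, y=4): covers B1=T, B2=E, B3=T, B5=F, B6=E, B7=F, B8=T, B8=F, B9=T, B10=S, B11=T
input #3 (p=3, q=3, y=4): covers B1=T, B2=E, B3=T, B5=T, B6=S, B7=F, B8=T, B8=F, B9=T, B10=S, B11=T
input #4 (p=5, q=6, y=0): covers B1=T, B2=S, B3=T, B5=T, B6=E, B7=F, B8=T, B8=F, B9=T, B10=S, B11=F
input #5 (p=6, q=6, y=5): covers B1=F, B2=E, B4=T, B5=F, B6=E, B7=T, B8=T, B8=F, B9=T, B10=S, B11=F
input #6 (p=6, q=3, y=4): covers B1=T, B2=E, B3=T, B5=T, B6=S, B7=F, B8=T, B8=F, B9=T, B10=S, B11=F
input #7 (p=4, q=5, y=1): covers B1=T, B2=S, B3=T, B5=F, B6=E, B7=F, B8=T, B8=F, B9=T, B10=S, B11=F
input #8 (p=5, q=6, y=2): covers B1=T, B2=S, B3=T, B5=F, B6=E, B7=F, B8=T, B8=F, B9=T, B10=S, B11=F
input #9 (p=7, q=5, y=2): covers B1=T, B2=S, B3=F, B5=F, B6=E, B7=F, B8=F, B9=T, B10=E, B11=F
input #10 (p=6, q=3, y=1): covers B1=T, B2=S, B3=T, B5=F, B6=E, B7=F, B8=T, B8=F, B9=T, B10=S, B11=F
union over all inputs: B1=T, B1=F, B2=S, B2=E, B3=T, B3=F, B4=T, B5=T, B5=F, B6=S, B6=E, B7=T, B7=F, B8=T, B8=F, B9=T, B10=S, B10=E, B11=T, B11=F (20 outcomes)
checked all size-1 subsets: none covers 20 outcomes (max 11/20)
checked all size-2 subsets: none covers 20 outcomes (max 17/20)
at size 3, {3, 5, 9} reaches all 20 outcomes; every lexicographically earlier size-3 subset fails
Answer: 3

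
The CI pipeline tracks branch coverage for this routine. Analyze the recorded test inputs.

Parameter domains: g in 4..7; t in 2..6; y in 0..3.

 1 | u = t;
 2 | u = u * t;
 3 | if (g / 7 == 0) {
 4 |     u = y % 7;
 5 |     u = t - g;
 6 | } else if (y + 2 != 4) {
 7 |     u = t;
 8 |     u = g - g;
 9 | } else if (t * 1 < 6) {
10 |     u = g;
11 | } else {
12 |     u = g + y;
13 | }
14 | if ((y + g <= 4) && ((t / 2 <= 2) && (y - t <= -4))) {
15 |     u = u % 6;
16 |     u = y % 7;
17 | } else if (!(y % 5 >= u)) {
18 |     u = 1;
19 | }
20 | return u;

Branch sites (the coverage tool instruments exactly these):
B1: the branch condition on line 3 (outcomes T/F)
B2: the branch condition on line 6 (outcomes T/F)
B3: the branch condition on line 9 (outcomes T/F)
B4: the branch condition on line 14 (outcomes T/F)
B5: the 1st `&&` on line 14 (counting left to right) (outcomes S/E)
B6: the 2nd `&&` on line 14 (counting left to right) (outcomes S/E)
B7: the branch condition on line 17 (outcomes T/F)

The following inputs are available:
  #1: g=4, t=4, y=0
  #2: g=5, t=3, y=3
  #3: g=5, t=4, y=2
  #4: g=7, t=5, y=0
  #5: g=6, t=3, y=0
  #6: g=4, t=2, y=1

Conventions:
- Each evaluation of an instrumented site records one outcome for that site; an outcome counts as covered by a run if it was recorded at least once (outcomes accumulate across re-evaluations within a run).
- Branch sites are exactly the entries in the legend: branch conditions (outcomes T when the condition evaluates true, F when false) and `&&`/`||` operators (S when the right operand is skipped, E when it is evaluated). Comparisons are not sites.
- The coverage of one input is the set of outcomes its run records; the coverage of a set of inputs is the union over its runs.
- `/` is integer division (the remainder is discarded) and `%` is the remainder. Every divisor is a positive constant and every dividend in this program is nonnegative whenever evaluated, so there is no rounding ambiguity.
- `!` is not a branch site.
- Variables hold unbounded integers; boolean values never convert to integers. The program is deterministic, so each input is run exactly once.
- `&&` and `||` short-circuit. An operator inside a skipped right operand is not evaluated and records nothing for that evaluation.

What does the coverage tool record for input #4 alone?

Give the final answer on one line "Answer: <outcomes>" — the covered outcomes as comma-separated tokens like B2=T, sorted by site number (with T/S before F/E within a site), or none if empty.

Event log for input #4 (g=7, t=5, y=0):
  B1->F, B2->T, B5->S, B4->F, B7->F
collecting distinct outcomes: B1=F, B2=T, B4=F, B5=S, B7=F

Answer: B1=F, B2=T, B4=F, B5=S, B7=F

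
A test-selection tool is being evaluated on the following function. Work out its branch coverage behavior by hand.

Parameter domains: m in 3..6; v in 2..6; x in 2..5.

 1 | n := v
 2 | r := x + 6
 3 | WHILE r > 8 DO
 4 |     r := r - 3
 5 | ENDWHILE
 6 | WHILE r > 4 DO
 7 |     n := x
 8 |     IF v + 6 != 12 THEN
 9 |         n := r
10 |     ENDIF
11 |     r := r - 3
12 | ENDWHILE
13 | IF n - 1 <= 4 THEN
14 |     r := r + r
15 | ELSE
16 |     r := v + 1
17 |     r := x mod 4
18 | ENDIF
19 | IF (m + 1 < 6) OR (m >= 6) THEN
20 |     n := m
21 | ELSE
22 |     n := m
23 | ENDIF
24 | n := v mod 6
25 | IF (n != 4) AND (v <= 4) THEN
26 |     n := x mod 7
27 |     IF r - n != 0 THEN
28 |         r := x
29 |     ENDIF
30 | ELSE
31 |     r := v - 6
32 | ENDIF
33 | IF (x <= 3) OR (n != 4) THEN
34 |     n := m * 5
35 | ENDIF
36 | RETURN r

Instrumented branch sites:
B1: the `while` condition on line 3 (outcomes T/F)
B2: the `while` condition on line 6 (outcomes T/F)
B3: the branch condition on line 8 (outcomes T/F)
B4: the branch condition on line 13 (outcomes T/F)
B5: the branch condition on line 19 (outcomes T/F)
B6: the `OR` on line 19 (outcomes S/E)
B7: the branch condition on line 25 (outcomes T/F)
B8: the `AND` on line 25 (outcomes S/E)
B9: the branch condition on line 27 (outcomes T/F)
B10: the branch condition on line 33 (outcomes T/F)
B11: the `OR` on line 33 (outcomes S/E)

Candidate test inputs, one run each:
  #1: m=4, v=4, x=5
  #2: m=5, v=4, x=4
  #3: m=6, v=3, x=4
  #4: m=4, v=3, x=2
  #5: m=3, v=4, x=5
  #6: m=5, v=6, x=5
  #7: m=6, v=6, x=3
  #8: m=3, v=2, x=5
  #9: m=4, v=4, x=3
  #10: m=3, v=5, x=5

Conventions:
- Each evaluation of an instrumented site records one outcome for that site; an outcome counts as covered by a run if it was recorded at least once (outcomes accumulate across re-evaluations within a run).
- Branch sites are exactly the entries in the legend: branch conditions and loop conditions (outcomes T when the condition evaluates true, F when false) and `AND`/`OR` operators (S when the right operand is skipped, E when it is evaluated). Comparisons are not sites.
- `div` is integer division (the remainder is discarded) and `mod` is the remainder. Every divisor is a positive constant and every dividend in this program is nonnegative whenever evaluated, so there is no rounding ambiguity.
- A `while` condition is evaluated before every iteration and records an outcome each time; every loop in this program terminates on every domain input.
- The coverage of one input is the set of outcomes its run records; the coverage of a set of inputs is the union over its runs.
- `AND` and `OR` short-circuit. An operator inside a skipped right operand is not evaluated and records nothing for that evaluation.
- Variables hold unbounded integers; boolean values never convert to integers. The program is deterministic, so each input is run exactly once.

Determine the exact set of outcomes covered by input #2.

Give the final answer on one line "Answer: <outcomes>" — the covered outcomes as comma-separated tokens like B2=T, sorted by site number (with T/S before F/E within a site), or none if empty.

Tracing the run of input #2 (m=5, v=4, x=4):
  B1->T, B1->F, B2->T, B3->T, B2->F, B4->F, B6->E, B5->F, B8->S, B7->F
  B11->E, B10->F
distinct outcomes covered: B1=T, B1=F, B2=T, B2=F, B3=T, B4=F, B5=F, B6=E, B7=F, B8=S, B10=F, B11=E

Answer: B1=T, B1=F, B2=T, B2=F, B3=T, B4=F, B5=F, B6=E, B7=F, B8=S, B10=F, B11=E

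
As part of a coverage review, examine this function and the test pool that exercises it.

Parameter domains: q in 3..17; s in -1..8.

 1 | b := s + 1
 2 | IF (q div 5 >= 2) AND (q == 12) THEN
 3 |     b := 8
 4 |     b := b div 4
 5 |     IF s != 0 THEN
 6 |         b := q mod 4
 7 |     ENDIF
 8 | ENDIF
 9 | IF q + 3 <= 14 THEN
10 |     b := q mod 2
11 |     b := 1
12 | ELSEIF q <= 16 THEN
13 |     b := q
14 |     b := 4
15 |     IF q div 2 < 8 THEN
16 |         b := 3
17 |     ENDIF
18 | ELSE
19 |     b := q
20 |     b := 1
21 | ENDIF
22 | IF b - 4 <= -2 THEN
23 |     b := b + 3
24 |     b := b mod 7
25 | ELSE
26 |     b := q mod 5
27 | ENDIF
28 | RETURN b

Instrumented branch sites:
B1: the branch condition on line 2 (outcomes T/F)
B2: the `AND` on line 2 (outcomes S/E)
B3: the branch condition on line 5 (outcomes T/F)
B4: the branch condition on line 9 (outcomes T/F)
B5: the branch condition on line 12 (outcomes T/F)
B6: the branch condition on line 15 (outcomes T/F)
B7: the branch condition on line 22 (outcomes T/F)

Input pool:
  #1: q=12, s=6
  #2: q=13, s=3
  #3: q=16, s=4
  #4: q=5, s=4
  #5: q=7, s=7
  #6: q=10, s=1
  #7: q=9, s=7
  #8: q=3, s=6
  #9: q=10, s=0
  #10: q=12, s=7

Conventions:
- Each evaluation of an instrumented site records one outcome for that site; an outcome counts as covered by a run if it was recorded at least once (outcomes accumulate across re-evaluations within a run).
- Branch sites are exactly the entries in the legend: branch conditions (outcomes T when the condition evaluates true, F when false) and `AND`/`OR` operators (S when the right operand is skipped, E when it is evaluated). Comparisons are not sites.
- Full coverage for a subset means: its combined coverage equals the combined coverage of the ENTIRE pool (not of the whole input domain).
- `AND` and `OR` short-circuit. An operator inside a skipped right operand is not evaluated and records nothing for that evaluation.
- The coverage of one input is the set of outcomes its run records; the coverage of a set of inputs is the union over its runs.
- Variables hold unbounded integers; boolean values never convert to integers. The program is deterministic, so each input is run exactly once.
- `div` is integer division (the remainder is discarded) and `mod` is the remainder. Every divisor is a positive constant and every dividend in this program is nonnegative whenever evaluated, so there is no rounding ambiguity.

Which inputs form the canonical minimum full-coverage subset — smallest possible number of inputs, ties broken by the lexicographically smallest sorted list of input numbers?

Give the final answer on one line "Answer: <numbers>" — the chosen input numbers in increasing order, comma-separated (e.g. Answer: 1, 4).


run #1 (q=12, s=6) runs B2->E, B1->T, B3->T, B4->F, B5->T, B6->T, B7->F; records B1=T, B2=E, B3=T, B4=F, B5=T, B6=T, B7=F
run #2 (q=13, s=3) runs B2->E, B1->F, B4->F, B5->T, B6->T, B7->F; records B1=F, B2=E, B4=F, B5=T, B6=T, B7=F
run #3 (q=16, s=4) runs B2->E, B1->F, B4->F, B5->T, B6->F, B7->F; records B1=F, B2=E, B4=F, B5=T, B6=F, B7=F
run #4 (q=5, s=4) runs B2->S, B1->F, B4->T, B7->T; records B1=F, B2=S, B4=T, B7=T
run #5 (q=7, s=7) runs B2->S, B1->F, B4->T, B7->T; records B1=F, B2=S, B4=T, B7=T
run #6 (q=10, s=1) runs B2->E, B1->F, B4->T, B7->T; records B1=F, B2=E, B4=T, B7=T
run #7 (q=9, s=7) runs B2->S, B1->F, B4->T, B7->T; records B1=F, B2=S, B4=T, B7=T
run #8 (q=3, s=6) runs B2->S, B1->F, B4->T, B7->T; records B1=F, B2=S, B4=T, B7=T
run #9 (q=10, s=0) runs B2->E, B1->F, B4->T, B7->T; records B1=F, B2=E, B4=T, B7=T
run #10 (q=12, s=7) runs B2->E, B1->T, B3->T, B4->F, B5->T, B6->T, B7->F; records B1=T, B2=E, B3=T, B4=F, B5=T, B6=T, B7=F
together the pool reaches 12 outcomes: B1=T, B1=F, B2=S, B2=E, B3=T, B4=T, B4=F, B5=T, B6=T, B6=F, B7=T, B7=F
every size-1 subset falls short of the 12 outcomes (best: 7/12)
every size-2 subset falls short of the 12 outcomes (best: 11/12)
inputs {1, 3, 4} (size 3) cover everything; no size-3 subset with a lexicographically smaller index list covers all 12
Answer: 1, 3, 4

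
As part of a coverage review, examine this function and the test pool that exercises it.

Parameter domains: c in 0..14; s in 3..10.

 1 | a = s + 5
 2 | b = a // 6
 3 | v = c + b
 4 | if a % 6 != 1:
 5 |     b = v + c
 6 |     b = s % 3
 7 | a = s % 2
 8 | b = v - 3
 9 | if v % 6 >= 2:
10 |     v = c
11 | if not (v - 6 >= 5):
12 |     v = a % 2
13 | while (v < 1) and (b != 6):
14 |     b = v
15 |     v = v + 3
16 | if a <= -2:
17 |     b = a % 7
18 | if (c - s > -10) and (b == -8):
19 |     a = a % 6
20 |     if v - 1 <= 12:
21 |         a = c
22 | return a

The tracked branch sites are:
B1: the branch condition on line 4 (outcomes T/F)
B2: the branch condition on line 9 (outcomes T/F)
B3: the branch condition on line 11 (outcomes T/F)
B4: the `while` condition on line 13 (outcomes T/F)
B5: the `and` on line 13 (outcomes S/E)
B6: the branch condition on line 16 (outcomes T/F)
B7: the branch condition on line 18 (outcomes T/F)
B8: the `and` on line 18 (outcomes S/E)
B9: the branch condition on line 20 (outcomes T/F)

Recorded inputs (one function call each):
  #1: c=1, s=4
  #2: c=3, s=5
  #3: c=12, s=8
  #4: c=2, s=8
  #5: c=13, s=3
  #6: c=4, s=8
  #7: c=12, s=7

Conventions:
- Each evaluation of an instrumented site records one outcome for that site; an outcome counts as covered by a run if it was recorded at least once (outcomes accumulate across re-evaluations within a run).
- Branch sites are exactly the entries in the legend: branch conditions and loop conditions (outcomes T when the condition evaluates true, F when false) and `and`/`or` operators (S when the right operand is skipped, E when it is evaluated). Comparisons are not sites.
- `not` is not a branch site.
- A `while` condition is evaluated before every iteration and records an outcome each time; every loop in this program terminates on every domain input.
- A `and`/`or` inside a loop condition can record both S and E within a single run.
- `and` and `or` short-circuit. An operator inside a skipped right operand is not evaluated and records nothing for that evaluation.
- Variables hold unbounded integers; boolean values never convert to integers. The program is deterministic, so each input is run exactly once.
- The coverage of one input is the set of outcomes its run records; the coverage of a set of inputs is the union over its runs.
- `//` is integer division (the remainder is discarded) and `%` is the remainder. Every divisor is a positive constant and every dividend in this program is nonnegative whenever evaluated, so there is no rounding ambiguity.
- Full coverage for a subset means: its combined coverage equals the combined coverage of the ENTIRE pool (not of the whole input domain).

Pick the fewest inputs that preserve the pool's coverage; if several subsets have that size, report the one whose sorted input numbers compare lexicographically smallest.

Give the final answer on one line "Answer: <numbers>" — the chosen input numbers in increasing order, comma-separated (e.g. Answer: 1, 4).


input #1 (c=1, s=4): covers B1=T, B2=T, B3=T, B4=T, B4=F, B5=S, B5=E, B6=F, B7=F, B8=E
input #2 (c=3, s=5): covers B1=T, B2=T, B3=T, B4=F, B5=S, B6=F, B7=F, B8=E
input #3 (c=12, s=8): covers B1=F, B2=T, B3=F, B4=F, B5=S, B6=F, B7=F, B8=E
input #4 (c=2, s=8): covers B1=F, B2=T, B3=T, B4=T, B4=F, B5=S, B5=E, B6=F, B7=F, B8=E
input #5 (c=13, s=3): covers B1=T, B2=T, B3=F, B4=F, B5=S, B6=F, B7=F, B8=E
input #6 (c=4, s=8): covers B1=F, B2=F, B3=T, B4=T, B4=F, B5=S, B5=E, B6=F, B7=F, B8=E
input #7 (c=12, s=7): covers B1=T, B2=T, B3=F, B4=F, B5=S, B6=F, B7=F, B8=E
union over all inputs: B1=T, B1=F, B2=T, B2=F, B3=T, B3=F, B4=T, B4=F, B5=S, B5=E, B6=F, B7=F, B8=E (13 outcomes)
every size-1 subset falls short of the 13 outcomes (best: 10/13)
the canonical winner is {5, 6}: size 2, full 13-outcome coverage, earliest index list among size-2 covers
Answer: 5, 6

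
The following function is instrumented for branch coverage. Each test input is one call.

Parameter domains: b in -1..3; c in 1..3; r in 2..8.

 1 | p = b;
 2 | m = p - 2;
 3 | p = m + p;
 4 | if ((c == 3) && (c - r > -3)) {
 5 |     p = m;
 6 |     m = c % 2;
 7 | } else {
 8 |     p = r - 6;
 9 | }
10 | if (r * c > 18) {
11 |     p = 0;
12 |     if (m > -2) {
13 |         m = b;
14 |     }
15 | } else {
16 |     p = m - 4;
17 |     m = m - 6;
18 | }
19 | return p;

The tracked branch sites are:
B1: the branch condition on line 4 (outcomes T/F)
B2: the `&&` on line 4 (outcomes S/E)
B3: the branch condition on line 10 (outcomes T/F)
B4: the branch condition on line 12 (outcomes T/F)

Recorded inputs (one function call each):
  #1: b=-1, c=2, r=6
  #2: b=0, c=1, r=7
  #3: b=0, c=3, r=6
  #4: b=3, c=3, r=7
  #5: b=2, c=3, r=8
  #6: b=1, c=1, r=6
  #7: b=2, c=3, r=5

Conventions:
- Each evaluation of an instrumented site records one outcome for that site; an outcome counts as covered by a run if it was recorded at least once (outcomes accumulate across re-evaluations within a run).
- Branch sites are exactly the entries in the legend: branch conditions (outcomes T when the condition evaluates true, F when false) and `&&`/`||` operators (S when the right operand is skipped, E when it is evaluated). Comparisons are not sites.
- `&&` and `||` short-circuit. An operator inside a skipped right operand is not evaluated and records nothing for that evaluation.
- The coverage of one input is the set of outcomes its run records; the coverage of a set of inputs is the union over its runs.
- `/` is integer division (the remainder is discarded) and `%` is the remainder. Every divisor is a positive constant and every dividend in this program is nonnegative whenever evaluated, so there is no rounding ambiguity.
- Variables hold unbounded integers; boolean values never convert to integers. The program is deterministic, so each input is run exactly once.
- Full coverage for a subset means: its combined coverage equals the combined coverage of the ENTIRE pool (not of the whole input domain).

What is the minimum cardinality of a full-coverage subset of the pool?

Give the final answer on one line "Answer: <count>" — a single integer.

#1 (b=-1, c=2, r=6) -> B2->S, B1->F, B3->F; covered: B1=F, B2=S, B3=F
#2 (b=0, c=1, r=7) -> B2->S, B1->F, B3->F; covered: B1=F, B2=S, B3=F
#3 (b=0, c=3, r=6) -> B2->E, B1->F, B3->F; covered: B1=F, B2=E, B3=F
#4 (b=3, c=3, r=7) -> B2->E, B1->F, B3->T, B4->T; covered: B1=F, B2=E, B3=T, B4=T
#5 (b=2, c=3, r=8) -> B2->E, B1->F, B3->T, B4->T; covered: B1=F, B2=E, B3=T, B4=T
#6 (b=1, c=1, r=6) -> B2->S, B1->F, B3->F; covered: B1=F, B2=S, B3=F
#7 (b=2, c=3, r=5) -> B2->E, B1->T, B3->F; covered: B1=T, B2=E, B3=F
together the pool reaches 7 outcomes: B1=T, B1=F, B2=S, B2=E, B3=T, B3=F, B4=T
every size-1 subset falls short of the 7 outcomes (best: 4/7)
every size-2 subset falls short of the 7 outcomes (best: 6/7)
at size 3, {1, 4, 7} reaches all 7 outcomes; every lexicographically earlier size-3 subset fails

Answer: 3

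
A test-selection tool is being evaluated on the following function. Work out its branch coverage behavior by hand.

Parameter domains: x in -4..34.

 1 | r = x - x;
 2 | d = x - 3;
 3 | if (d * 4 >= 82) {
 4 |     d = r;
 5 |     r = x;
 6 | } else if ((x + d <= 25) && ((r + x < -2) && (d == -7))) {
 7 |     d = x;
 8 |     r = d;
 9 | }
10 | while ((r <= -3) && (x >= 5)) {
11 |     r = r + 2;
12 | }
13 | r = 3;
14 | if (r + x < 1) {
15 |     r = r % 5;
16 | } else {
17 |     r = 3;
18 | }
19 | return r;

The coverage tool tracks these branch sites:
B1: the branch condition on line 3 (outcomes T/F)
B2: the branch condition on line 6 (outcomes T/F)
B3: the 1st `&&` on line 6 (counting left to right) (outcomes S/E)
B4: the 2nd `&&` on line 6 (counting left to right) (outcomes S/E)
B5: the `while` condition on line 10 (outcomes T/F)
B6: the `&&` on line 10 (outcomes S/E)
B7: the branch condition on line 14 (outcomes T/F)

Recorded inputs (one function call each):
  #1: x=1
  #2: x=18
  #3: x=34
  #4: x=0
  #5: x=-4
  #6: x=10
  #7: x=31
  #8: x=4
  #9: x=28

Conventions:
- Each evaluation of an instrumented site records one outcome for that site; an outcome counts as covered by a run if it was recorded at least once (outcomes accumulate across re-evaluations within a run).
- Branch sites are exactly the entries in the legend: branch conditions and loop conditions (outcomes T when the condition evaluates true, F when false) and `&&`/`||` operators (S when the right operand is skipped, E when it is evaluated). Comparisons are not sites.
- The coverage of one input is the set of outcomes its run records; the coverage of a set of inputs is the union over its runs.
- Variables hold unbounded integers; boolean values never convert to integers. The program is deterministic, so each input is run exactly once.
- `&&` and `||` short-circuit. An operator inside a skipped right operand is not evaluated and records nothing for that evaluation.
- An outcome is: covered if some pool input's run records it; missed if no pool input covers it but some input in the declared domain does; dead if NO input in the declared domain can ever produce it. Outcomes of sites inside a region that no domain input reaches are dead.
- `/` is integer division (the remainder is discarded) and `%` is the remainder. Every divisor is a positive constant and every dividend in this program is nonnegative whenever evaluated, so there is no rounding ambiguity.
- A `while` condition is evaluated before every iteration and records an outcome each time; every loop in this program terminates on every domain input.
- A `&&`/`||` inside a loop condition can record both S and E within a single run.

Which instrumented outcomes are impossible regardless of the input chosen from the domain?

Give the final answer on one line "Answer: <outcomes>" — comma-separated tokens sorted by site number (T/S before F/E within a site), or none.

checking every outcome against all 39 domain inputs:
  B5=T: no domain input ever produces it -> dead
  reachable outcomes have witnesses, e.g. B1=T (e.g. x=24), B1=F (e.g. x=-4), B2=T (e.g. x=-4), B2=F (e.g. x=-3)

Answer: B5=T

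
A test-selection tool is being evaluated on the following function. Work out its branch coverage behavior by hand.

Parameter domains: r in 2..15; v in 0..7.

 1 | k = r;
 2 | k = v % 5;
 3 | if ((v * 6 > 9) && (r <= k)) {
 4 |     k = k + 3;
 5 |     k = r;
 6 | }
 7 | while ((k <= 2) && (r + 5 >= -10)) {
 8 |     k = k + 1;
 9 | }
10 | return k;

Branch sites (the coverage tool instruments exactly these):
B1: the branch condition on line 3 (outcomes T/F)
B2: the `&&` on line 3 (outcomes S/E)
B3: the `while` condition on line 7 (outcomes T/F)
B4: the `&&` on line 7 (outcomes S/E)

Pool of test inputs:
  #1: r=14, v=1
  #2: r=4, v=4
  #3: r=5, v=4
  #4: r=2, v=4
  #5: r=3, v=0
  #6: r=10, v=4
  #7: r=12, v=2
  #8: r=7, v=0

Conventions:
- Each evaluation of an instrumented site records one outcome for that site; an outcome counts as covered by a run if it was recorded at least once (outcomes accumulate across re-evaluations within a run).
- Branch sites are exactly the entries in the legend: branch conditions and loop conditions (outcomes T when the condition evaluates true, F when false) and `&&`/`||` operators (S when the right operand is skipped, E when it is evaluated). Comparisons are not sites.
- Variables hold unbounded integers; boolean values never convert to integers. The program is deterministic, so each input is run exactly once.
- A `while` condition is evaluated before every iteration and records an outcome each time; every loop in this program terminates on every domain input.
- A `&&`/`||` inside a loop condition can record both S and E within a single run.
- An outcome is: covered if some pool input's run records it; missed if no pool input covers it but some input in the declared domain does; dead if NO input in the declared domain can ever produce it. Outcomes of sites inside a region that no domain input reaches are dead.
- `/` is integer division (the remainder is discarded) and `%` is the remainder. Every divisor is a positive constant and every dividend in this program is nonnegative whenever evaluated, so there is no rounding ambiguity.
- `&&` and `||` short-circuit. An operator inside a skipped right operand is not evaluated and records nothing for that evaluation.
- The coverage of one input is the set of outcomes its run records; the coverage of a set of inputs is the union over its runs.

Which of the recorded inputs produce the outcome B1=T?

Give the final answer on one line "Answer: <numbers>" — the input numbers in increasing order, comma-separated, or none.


input #1 (r=14, v=1): does not produce B1=T
input #2 (r=4, v=4): produces B1=T
input #3 (r=5, v=4): does not produce B1=T
input #4 (r=2, v=4): produces B1=T
input #5 (r=3, v=0): does not produce B1=T
input #6 (r=10, v=4): does not produce B1=T
input #7 (r=12, v=2): does not produce B1=T
input #8 (r=7, v=0): does not produce B1=T
Answer: 2, 4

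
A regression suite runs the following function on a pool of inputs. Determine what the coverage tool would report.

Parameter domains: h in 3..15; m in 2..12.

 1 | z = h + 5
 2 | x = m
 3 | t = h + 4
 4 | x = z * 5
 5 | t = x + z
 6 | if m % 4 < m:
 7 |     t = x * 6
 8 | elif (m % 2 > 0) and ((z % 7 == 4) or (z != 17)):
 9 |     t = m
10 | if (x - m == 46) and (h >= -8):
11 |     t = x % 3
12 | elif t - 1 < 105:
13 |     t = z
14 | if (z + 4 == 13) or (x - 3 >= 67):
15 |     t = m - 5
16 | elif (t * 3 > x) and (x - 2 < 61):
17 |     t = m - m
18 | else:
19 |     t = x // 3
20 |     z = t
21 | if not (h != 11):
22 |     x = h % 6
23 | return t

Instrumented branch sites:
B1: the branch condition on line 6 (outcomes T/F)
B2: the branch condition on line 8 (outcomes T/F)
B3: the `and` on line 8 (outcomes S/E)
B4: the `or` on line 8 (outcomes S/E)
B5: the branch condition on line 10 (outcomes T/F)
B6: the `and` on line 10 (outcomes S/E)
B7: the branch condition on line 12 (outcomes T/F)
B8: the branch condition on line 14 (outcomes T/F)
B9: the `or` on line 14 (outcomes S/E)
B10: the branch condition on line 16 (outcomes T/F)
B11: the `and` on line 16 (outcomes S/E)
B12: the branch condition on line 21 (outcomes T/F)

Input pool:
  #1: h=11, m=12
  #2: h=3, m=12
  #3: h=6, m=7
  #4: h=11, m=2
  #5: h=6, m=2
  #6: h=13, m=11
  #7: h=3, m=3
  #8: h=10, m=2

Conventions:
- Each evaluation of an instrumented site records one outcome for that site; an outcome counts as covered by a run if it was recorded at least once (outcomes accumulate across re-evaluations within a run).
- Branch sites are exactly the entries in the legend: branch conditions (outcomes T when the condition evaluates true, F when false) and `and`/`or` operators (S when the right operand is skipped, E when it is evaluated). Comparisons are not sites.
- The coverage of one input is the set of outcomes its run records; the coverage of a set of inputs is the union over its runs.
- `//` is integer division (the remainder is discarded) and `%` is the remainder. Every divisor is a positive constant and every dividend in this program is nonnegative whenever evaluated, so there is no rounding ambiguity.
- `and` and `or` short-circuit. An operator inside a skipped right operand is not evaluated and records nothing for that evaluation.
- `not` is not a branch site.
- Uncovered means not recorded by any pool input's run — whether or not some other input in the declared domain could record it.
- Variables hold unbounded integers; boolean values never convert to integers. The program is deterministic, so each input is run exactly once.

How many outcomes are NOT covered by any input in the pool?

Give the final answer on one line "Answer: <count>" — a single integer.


input #1, h=11, m=12: outcomes B1=T, B5=F, B6=S, B7=F, B8=T, B9=E, B12=T
input #2, h=3, m=12: outcomes B1=T, B5=F, B6=S, B7=F, B8=F, B9=E, B10=T, B11=E, B12=F
input #3, h=6, m=7: outcomes B1=T, B5=F, B6=S, B7=F, B8=F, B9=E, B10=T, B11=E, B12=F
input #4, h=11, m=2: outcomes B1=F, B2=F, B3=S, B5=F, B6=S, B7=T, B8=T, B9=E, B12=T
input #5, h=6, m=2: outcomes B1=F, B2=F, B3=S, B5=F, B6=S, B7=T, B8=F, B9=E, B10=F, B11=S, B12=F
input #6, h=13, m=11: outcomes B1=T, B5=F, B6=S, B7=F, B8=T, B9=E, B12=F
input #7, h=3, m=3: outcomes B1=F, B2=T, B3=E, B4=E, B5=F, B6=S, B7=T, B8=F, B9=E, B10=F, B11=S, B12=F
input #8, h=10, m=2: outcomes B1=F, B2=F, B3=S, B5=F, B6=S, B7=T, B8=T, B9=E, B12=F
union over the pool: B1=T, B1=F, B2=T, B2=F, B3=S, B3=E, B4=E, B5=F, B6=S, B7=T, B7=F, B8=T, B8=F, B9=E, B10=T, B10=F, B11=S, B11=E, B12=T, B12=F
uncovered (4 of 24): B4=S, B5=T, B6=E, B9=S
Answer: 4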